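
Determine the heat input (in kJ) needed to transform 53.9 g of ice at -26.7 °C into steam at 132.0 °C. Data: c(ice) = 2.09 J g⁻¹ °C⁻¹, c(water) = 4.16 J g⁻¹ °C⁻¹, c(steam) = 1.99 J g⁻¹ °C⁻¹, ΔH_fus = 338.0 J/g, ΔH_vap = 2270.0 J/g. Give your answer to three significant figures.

q1 (heat ice -26.7→0.0 °C): 53.9 × 2.09 × 26.7 = 3008 J
q2 (melt at 0 °C): 53.9 × 338.0 = 18218 J
q3 (heat water 0.0→100.0 °C): 53.9 × 4.16 × 100.0 = 22422 J
q4 (vaporize at 100 °C): 53.9 × 2270.0 = 122353 J
q5 (heat steam 100.0→132.0 °C): 53.9 × 1.99 × 32.0 = 3432 J
Total: 3008 + 18218 + 22422 + 122353 + 3432 = 169433 J = 169 kJ

q = 169 kJ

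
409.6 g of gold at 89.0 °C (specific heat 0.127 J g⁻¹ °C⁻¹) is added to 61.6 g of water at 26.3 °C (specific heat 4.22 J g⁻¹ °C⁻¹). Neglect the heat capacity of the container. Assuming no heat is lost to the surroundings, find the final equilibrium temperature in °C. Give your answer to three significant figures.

Heat lost by gold = heat gained by water.
(409.6)(0.127)(89.0 − T) = (61.6)(4.22)(T − 26.3)
52.0192 (89.0 − T) = 259.952 (T − 26.3)
4629.7 − 52.0192 T = 259.952 T − 6836.7
11466.4 = 311.9712 T
T = 36.75 °C

T_f = 36.8 °C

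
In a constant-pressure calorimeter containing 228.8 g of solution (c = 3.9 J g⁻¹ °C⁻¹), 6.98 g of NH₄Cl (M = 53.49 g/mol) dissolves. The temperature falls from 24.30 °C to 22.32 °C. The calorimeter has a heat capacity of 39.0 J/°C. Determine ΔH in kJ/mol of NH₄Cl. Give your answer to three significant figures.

|ΔT| = |22.32 − 24.30| = 1.98 °C
|q_surr| = (228.8 × 3.9 + 39.0) × 1.98 = 931.32 × 1.98 = 1844 J
n(NH₄Cl) = 6.98 / 53.49 = 0.1305 mol
Temperature fell, so q_rxn = +|q_surr| = 1.844 kJ
ΔH = q_rxn / n = 14.13 kJ/mol

ΔH = 14.1 kJ/mol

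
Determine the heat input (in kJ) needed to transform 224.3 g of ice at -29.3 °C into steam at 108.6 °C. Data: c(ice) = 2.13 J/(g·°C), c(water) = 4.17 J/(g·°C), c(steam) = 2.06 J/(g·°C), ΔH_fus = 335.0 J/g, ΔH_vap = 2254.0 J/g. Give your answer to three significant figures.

q1 (heat ice -29.3→0.0 °C): 224.3 × 2.13 × 29.3 = 13998 J
q2 (melt at 0 °C): 224.3 × 335.0 = 75141 J
q3 (heat water 0.0→100.0 °C): 224.3 × 4.17 × 100.0 = 93533 J
q4 (vaporize at 100 °C): 224.3 × 2254.0 = 505572 J
q5 (heat steam 100.0→108.6 °C): 224.3 × 2.06 × 8.6 = 3974 J
Total: 13998 + 75141 + 93533 + 505572 + 3974 = 692218 J = 692 kJ

q = 692 kJ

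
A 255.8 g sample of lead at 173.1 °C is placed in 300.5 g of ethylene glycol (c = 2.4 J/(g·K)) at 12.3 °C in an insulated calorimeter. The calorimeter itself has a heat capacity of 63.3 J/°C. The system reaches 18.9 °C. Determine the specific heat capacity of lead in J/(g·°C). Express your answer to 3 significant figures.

q_gained = (300.5 × 2.4 + 63.3) × (18.9 − 12.3) = 5178 J
q_lost = 255.8 × c × (173.1 − 18.9) = 39444.36 c
Set equal: c = 5178 / 39444.36 = 0.131 J/(g·°C)

c = 0.131 J/(g·°C)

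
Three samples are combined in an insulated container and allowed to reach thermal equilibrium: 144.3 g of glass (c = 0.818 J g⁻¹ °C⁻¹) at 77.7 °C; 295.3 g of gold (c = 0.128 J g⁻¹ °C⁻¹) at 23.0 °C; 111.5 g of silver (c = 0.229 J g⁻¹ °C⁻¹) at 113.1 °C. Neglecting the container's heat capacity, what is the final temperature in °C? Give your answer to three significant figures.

T_f = 71.3 °C

Σ mᵢcᵢ(T − Tᵢ) = 0  ⇒  T = Σ mᵢcᵢTᵢ / Σ mᵢcᵢ
Σ mᵢcᵢ = 144.3×0.818 + 295.3×0.128 + 111.5×0.229 = 181.3693
Σ mᵢcᵢTᵢ = 118.0374×77.7 + 37.7984×23.0 + 25.5335×113.1 = 12929
T = 12929 / 181.3693 = 71.29 °C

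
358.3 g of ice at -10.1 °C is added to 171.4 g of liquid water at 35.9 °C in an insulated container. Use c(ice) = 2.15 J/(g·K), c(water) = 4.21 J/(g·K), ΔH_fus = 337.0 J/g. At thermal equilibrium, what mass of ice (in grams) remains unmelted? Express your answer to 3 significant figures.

Heat to warm all ice to 0 °C: 358.3×2.15×10.1 = 7780.5 J
Heat released by water cooling to 0 °C: 171.4×4.21×35.9 = 25905 J
25905 J < 7780.5 + 358.3×337.0 = 128527.6 J, so not all ice melts; final T = 0 °C.
Heat left for melting: 25905 − 7780.5 = 18124.5 J
Mass melted = 18124.5 / 337.0 = 53.78 g
Ice remaining = 358.3 − 53.78 = 304.52 g

m_ice remaining = 305 g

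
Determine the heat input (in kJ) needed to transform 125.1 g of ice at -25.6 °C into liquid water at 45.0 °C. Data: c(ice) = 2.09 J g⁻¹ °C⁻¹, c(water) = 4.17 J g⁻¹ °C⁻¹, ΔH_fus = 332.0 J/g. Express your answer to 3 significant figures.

q = 71.7 kJ

q1 (heat ice -25.6→0.0 °C): 125.1 × 2.09 × 25.6 = 6693 J
q2 (melt at 0 °C): 125.1 × 332.0 = 41533 J
q3 (heat water 0.0→45.0 °C): 125.1 × 4.17 × 45.0 = 23475 J
Total: 6693 + 41533 + 23475 = 71701 J = 71.7 kJ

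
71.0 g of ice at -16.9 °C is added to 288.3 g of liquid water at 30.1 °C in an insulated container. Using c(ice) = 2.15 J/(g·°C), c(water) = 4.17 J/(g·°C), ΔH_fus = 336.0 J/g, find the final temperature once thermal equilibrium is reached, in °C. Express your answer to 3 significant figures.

T_f = 6.51 °C

Heat to bring ice to 0 °C and melt it: q₁ = 71.0×2.15×16.9 + 71.0×336.0 = 26436 J
Heat the water can supply cooling to 0 °C: 288.3×4.17×30.1 = 36186.6 J > q₁, so all ice melts.
Energy balance: 288.3×4.17×(30.1 − T) = 26436 + 71.0×4.17×(T − 0)
1202.211(30.1 − T) = 26436 + 296.07 T
36186.6 − 26436 = 1498.281 T
T = 9750.6 / 1498.281 = 6.508 °C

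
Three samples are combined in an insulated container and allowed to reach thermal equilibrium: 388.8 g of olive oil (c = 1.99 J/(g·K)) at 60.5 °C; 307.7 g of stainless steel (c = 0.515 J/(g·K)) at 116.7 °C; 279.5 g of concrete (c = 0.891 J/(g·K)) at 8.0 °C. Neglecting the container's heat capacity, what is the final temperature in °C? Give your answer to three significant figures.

T_f = 57.0 °C

Σ mᵢcᵢ(T − Tᵢ) = 0  ⇒  T = Σ mᵢcᵢTᵢ / Σ mᵢcᵢ
Σ mᵢcᵢ = 388.8×1.99 + 307.7×0.515 + 279.5×0.891 = 1181.2120
Σ mᵢcᵢTᵢ = 773.712×60.5 + 158.4655×116.7 + 249.0345×8.0 = 67295
T = 67295 / 1181.2120 = 56.97 °C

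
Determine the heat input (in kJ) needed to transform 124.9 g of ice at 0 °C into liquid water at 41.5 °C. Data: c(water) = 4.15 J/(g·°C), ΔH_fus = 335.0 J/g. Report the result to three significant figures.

q = 63.4 kJ

q1 (melt at 0 °C): 124.9 × 335.0 = 41842 J
q2 (heat water 0.0→41.5 °C): 124.9 × 4.15 × 41.5 = 21511 J
Total: 41842 + 21511 = 63353 J = 63.4 kJ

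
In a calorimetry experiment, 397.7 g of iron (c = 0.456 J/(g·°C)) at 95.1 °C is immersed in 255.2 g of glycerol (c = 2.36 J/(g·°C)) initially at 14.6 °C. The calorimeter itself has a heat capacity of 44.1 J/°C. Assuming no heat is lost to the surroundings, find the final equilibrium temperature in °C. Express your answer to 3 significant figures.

T_f = 32.2 °C

Heat lost by iron = heat gained by glycerol + calorimeter.
(397.7)(0.456)(95.1 − T) = [(255.2)(2.36) + 44.1](T − 14.6)
181.3512 (95.1 − T) = 646.372 (T − 14.6)
17246 − 181.3512 T = 646.372 T − 9437.0
26683.0 = 827.7232 T
T = 32.24 °C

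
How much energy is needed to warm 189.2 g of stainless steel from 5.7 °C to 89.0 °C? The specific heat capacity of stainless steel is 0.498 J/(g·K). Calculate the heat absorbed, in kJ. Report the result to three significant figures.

q = 7.85 kJ

q = m c ΔT = 189.2 × 0.498 × (89.0 − 5.7)
q = 189.2 × 0.498 × 83.3 = 7849 J = 7.85 kJ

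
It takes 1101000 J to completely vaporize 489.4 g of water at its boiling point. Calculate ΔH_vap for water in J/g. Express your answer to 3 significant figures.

ΔH_vap = q / m = 1101000 / 489.4 = 2250 J/g

ΔH_vap = 2250 J/g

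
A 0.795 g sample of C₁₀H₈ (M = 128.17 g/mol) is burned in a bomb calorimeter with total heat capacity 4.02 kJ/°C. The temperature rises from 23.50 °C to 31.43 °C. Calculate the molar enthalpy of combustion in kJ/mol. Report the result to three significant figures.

ΔT = 31.43 − 23.50 = 7.93 °C
q_cal = C_cal × ΔT = 4.02 × 7.93 = 31.8786 kJ
n = 0.795 / 128.17 = 0.006203 mol
q_rxn = −q_cal = -31.8786 kJ
ΔH = -31.8786 / 0.006203 = -5139 kJ/mol

ΔH = -5140 kJ/mol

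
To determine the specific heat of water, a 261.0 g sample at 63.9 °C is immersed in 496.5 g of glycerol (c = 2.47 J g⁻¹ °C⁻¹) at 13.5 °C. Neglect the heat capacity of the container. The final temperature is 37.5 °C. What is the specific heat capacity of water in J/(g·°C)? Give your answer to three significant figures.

q_gained = (496.5 × 2.47) × (37.5 − 13.5) = 29430 J
q_lost = 261.0 × c × (63.9 − 37.5) = 6890.4 c
Set equal: c = 29430 / 6890.4 = 4.27 J/(g·°C)

c = 4.27 J/(g·°C)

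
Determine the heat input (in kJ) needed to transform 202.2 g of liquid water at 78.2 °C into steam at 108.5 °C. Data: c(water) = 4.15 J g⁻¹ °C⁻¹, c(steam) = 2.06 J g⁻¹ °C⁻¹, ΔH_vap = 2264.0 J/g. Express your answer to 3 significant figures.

q1 (heat water 78.2→100.0 °C): 202.2 × 4.15 × 21.8 = 18293 J
q2 (vaporize at 100 °C): 202.2 × 2264.0 = 457781 J
q3 (heat steam 100.0→108.5 °C): 202.2 × 2.06 × 8.5 = 3541 J
Total: 18293 + 457781 + 3541 = 479615 J = 480 kJ

q = 480 kJ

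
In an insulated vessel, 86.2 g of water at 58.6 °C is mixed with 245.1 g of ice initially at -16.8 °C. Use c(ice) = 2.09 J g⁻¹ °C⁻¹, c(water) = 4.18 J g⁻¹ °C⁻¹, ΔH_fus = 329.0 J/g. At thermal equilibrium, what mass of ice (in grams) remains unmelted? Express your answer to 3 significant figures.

m_ice remaining = 207 g

Heat to warm all ice to 0 °C: 245.1×2.09×16.8 = 8606.0 J
Heat released by water cooling to 0 °C: 86.2×4.18×58.6 = 21115 J
21115 J < 8606.0 + 245.1×329.0 = 89243.9 J, so not all ice melts; final T = 0 °C.
Heat left for melting: 21115 − 8606.0 = 12509.0 J
Mass melted = 12509.0 / 329.0 = 38.02 g
Ice remaining = 245.1 − 38.02 = 207.08 g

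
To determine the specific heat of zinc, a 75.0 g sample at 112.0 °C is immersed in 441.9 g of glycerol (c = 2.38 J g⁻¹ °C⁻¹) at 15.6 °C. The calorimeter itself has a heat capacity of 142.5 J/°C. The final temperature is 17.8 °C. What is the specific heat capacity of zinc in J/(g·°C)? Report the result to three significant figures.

c = 0.372 J/(g·°C)

q_gained = (441.9 × 2.38 + 142.5) × (17.8 − 15.6) = 2627 J
q_lost = 75.0 × c × (112.0 − 17.8) = 7065 c
Set equal: c = 2627 / 7065 = 0.372 J/(g·°C)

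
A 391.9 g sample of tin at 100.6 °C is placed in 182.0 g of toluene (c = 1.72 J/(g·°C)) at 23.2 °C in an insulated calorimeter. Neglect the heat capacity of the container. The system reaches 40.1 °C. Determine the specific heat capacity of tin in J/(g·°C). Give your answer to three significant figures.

q_gained = (182.0 × 1.72) × (40.1 − 23.2) = 5290 J
q_lost = 391.9 × c × (100.6 − 40.1) = 23709.95 c
Set equal: c = 5290 / 23709.95 = 0.223 J/(g·°C)

c = 0.223 J/(g·°C)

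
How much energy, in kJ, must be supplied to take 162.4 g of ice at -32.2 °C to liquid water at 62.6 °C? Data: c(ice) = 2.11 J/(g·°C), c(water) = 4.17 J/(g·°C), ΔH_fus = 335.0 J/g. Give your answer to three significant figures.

q = 108 kJ

q1 (heat ice -32.2→0.0 °C): 162.4 × 2.11 × 32.2 = 11034 J
q2 (melt at 0 °C): 162.4 × 335.0 = 54404 J
q3 (heat water 0.0→62.6 °C): 162.4 × 4.17 × 62.6 = 42393 J
Total: 11034 + 54404 + 42393 = 107831 J = 108 kJ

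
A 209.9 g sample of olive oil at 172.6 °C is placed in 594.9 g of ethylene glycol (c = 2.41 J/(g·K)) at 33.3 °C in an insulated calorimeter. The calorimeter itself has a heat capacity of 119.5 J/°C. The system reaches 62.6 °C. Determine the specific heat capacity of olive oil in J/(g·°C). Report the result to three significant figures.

c = 1.97 J/(g·°C)

q_gained = (594.9 × 2.41 + 119.5) × (62.6 − 33.3) = 45510 J
q_lost = 209.9 × c × (172.6 − 62.6) = 23089 c
Set equal: c = 45510 / 23089 = 1.97 J/(g·°C)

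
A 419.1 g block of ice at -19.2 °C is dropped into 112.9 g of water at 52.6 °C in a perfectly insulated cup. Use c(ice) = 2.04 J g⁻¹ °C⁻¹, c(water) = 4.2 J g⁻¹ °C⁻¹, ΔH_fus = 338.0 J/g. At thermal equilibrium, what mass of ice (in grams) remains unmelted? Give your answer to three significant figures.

Heat to warm all ice to 0 °C: 419.1×2.04×19.2 = 16415 J
Heat released by water cooling to 0 °C: 112.9×4.2×52.6 = 24942 J
24942 J < 16415 + 419.1×338.0 = 158070.8 J, so not all ice melts; final T = 0 °C.
Heat left for melting: 24942 − 16415 = 8527 J
Mass melted = 8527 / 338.0 = 25.23 g
Ice remaining = 419.1 − 25.23 = 393.87 g

m_ice remaining = 394 g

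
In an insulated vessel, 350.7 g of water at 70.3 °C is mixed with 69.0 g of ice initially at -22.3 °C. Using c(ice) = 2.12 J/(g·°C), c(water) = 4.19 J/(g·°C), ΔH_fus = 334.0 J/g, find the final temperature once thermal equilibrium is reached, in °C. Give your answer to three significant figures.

Heat to bring ice to 0 °C and melt it: q₁ = 69.0×2.12×22.3 + 69.0×334.0 = 26308 J
Heat the water can supply cooling to 0 °C: 350.7×4.19×70.3 = 103301 J > q₁, so all ice melts.
Energy balance: 350.7×4.19×(70.3 − T) = 26308 + 69.0×4.19×(T − 0)
1469.433(70.3 − T) = 26308 + 289.11 T
103301 − 26308 = 1758.543 T
T = 76993 / 1758.543 = 43.78 °C

T_f = 43.8 °C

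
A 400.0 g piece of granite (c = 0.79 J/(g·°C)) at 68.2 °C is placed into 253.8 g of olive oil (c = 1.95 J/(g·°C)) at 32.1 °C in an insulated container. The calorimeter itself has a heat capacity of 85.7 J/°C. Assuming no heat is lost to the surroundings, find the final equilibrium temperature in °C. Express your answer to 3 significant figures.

Heat lost by granite = heat gained by olive oil + calorimeter.
(400.0)(0.79)(68.2 − T) = [(253.8)(1.95) + 85.7](T − 32.1)
316 (68.2 − T) = 580.61 (T − 32.1)
21551 − 316 T = 580.61 T − 18638
40189 = 896.61 T
T = 44.82 °C

T_f = 44.8 °C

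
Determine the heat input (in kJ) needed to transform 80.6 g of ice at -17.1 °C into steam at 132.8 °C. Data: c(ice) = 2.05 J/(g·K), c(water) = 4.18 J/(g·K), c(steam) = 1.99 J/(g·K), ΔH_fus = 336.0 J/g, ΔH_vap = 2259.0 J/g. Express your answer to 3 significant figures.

q1 (heat ice -17.1→0.0 °C): 80.6 × 2.05 × 17.1 = 2825 J
q2 (melt at 0 °C): 80.6 × 336.0 = 27082 J
q3 (heat water 0.0→100.0 °C): 80.6 × 4.18 × 100.0 = 33691 J
q4 (vaporize at 100 °C): 80.6 × 2259.0 = 182075 J
q5 (heat steam 100.0→132.8 °C): 80.6 × 1.99 × 32.8 = 5261 J
Total: 2825 + 27082 + 33691 + 182075 + 5261 = 250934 J = 251 kJ

q = 251 kJ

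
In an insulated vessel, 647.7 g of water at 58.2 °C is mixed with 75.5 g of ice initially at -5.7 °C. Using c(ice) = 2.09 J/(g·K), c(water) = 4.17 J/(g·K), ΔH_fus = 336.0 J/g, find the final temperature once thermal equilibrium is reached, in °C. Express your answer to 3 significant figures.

Heat to bring ice to 0 °C and melt it: q₁ = 75.5×2.09×5.7 + 75.5×336.0 = 26267 J
Heat the water can supply cooling to 0 °C: 647.7×4.17×58.2 = 157193 J > q₁, so all ice melts.
Energy balance: 647.7×4.17×(58.2 − T) = 26267 + 75.5×4.17×(T − 0)
2700.909(58.2 − T) = 26267 + 314.835 T
157193 − 26267 = 3015.744 T
T = 130926 / 3015.744 = 43.41 °C

T_f = 43.4 °C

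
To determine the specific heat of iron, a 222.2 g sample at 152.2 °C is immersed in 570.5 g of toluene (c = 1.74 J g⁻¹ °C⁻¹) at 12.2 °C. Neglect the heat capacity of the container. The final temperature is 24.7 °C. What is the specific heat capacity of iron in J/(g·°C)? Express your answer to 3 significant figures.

q_gained = (570.5 × 1.74) × (24.7 − 12.2) = 12410 J
q_lost = 222.2 × c × (152.2 − 24.7) = 28330.5 c
Set equal: c = 12410 / 28330.5 = 0.438 J/(g·°C)

c = 0.438 J/(g·°C)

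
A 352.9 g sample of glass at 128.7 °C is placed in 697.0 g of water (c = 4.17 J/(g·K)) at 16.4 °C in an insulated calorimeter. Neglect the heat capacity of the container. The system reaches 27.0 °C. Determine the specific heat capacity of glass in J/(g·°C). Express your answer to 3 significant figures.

c = 0.858 J/(g·°C)

q_gained = (697.0 × 4.17) × (27.0 − 16.4) = 30810 J
q_lost = 352.9 × c × (128.7 − 27.0) = 35889.93 c
Set equal: c = 30810 / 35889.93 = 0.858 J/(g·°C)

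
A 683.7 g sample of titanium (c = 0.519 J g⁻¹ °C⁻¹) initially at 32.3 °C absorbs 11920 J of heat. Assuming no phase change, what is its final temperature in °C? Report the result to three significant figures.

ΔT = q / (m c) = 11920 / (683.7 × 0.519) = 33.59 °C
T_f = 32.3 + 33.59 = 65.89 °C

T_f = 65.9 °C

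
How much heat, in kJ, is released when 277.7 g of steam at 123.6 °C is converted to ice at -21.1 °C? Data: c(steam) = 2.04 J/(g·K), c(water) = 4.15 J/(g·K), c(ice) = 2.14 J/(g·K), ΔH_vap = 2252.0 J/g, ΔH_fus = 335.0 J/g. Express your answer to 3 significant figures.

q = 860 kJ

q1 (cool steam 123.6→100 °C): 277.7 × 2.04 × 23.6 = 13370 J
q2 (condense at 100 °C): 277.7 × 2252.0 = 625380 J
q3 (cool water 100→0 °C): 277.7 × 4.15 × 100.0 = 115246 J
q4 (freeze at 0 °C): 277.7 × 335.0 = 93030 J
q5 (cool ice 0→-21.1 °C): 277.7 × 2.14 × 21.1 = 12539 J
Total: 13370 + 625380 + 115246 + 93030 + 12539 = 859565 J = 860 kJ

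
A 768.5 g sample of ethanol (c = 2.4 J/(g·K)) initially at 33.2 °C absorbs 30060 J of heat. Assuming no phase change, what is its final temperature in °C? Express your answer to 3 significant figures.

ΔT = q / (m c) = 30060 / (768.5 × 2.4) = 16.30 °C
T_f = 33.2 + 16.30 = 49.50 °C

T_f = 49.5 °C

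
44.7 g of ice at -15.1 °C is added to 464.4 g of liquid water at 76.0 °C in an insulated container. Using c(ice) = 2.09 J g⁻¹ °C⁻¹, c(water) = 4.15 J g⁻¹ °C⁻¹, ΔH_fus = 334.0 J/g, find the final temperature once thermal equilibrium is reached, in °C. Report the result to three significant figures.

Heat to bring ice to 0 °C and melt it: q₁ = 44.7×2.09×15.1 + 44.7×334.0 = 16340 J
Heat the water can supply cooling to 0 °C: 464.4×4.15×76.0 = 146472 J > q₁, so all ice melts.
Energy balance: 464.4×4.15×(76.0 − T) = 16340 + 44.7×4.15×(T − 0)
1927.26(76.0 − T) = 16340 + 185.505 T
146472 − 16340 = 2112.765 T
T = 130132 / 2112.765 = 61.59 °C

T_f = 61.6 °C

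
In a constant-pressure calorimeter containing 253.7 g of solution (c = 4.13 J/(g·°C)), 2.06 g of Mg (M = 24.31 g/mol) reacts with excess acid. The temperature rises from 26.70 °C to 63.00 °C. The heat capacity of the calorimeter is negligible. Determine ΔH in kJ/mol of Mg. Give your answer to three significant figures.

ΔH = -449 kJ/mol

|ΔT| = |63.00 − 26.70| = 36.30 °C
|q_surr| = (253.7 × 4.13) × 36.30 = 1047.781 × 36.30 = 38030 J
n(Mg) = 2.06 / 24.31 = 0.08474 mol
Temperature rose, so q_rxn = −|q_surr| = -38.03 kJ
ΔH = q_rxn / n = -448.8 kJ/mol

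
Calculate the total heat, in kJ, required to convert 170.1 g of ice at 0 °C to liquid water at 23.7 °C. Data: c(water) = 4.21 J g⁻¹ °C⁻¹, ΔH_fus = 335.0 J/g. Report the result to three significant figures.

q1 (melt at 0 °C): 170.1 × 335.0 = 56984 J
q2 (heat water 0.0→23.7 °C): 170.1 × 4.21 × 23.7 = 16972 J
Total: 56984 + 16972 = 73956 J = 74.0 kJ

q = 74.0 kJ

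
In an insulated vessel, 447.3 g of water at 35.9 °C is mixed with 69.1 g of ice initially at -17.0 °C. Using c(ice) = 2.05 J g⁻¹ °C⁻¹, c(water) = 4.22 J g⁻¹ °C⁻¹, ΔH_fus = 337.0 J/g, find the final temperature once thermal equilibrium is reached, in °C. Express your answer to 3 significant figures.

Heat to bring ice to 0 °C and melt it: q₁ = 69.1×2.05×17.0 + 69.1×337.0 = 25695 J
Heat the water can supply cooling to 0 °C: 447.3×4.22×35.9 = 67765.1 J > q₁, so all ice melts.
Energy balance: 447.3×4.22×(35.9 − T) = 25695 + 69.1×4.22×(T − 0)
1887.606(35.9 − T) = 25695 + 291.602 T
67765.1 − 25695 = 2179.208 T
T = 42070.1 / 2179.208 = 19.31 °C

T_f = 19.3 °C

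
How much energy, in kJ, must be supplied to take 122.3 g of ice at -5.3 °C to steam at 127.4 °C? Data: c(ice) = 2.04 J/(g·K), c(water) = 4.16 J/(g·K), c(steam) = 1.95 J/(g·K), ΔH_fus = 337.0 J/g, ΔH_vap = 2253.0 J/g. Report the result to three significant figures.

q = 375 kJ

q1 (heat ice -5.3→0.0 °C): 122.3 × 2.04 × 5.3 = 1322 J
q2 (melt at 0 °C): 122.3 × 337.0 = 41215 J
q3 (heat water 0.0→100.0 °C): 122.3 × 4.16 × 100.0 = 50877 J
q4 (vaporize at 100 °C): 122.3 × 2253.0 = 275542 J
q5 (heat steam 100.0→127.4 °C): 122.3 × 1.95 × 27.4 = 6534 J
Total: 1322 + 41215 + 50877 + 275542 + 6534 = 375490 J = 375 kJ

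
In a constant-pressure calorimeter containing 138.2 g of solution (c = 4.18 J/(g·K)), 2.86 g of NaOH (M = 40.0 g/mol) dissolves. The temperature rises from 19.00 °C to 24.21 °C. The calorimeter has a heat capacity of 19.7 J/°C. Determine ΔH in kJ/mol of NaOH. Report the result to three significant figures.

ΔH = -43.5 kJ/mol

|ΔT| = |24.21 − 19.00| = 5.21 °C
|q_surr| = (138.2 × 4.18 + 19.7) × 5.21 = 597.376 × 5.21 = 3112 J
n(NaOH) = 2.86 / 40.0 = 0.07150 mol
Temperature rose, so q_rxn = −|q_surr| = -3.112 kJ
ΔH = q_rxn / n = -43.52 kJ/mol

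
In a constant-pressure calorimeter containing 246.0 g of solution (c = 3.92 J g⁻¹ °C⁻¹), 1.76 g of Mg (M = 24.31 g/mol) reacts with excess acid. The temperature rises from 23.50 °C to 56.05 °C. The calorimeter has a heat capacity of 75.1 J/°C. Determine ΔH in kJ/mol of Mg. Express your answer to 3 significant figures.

|ΔT| = |56.05 − 23.50| = 32.55 °C
|q_surr| = (246.0 × 3.92 + 75.1) × 32.55 = 1039.42 × 32.55 = 33830 J
n(Mg) = 1.76 / 24.31 = 0.07240 mol
Temperature rose, so q_rxn = −|q_surr| = -33.83 kJ
ΔH = q_rxn / n = -467.3 kJ/mol

ΔH = -467 kJ/mol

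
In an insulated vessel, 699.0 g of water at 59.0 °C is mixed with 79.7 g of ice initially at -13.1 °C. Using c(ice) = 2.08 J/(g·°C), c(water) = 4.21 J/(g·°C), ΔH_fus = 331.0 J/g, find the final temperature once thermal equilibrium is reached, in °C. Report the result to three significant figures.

T_f = 44.3 °C

Heat to bring ice to 0 °C and melt it: q₁ = 79.7×2.08×13.1 + 79.7×331.0 = 28552 J
Heat the water can supply cooling to 0 °C: 699.0×4.21×59.0 = 173625 J > q₁, so all ice melts.
Energy balance: 699.0×4.21×(59.0 − T) = 28552 + 79.7×4.21×(T − 0)
2942.79(59.0 − T) = 28552 + 335.537 T
173625 − 28552 = 3278.327 T
T = 145073 / 3278.327 = 44.25 °C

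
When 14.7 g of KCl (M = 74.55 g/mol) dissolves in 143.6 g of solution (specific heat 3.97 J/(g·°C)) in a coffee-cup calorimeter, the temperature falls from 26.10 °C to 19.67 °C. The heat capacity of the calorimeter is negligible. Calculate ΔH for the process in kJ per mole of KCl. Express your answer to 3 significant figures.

|ΔT| = |19.67 − 26.10| = 6.43 °C
|q_surr| = (143.6 × 3.97) × 6.43 = 570.092 × 6.43 = 3666 J
n(KCl) = 14.7 / 74.55 = 0.1972 mol
Temperature fell, so q_rxn = +|q_surr| = 3.666 kJ
ΔH = q_rxn / n = 18.59 kJ/mol

ΔH = 18.6 kJ/mol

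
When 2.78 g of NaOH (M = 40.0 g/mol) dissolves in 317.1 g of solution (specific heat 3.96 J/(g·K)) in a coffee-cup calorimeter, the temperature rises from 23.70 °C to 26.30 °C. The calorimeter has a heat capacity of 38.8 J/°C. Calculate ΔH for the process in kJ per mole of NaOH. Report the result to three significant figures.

ΔH = -48.4 kJ/mol

|ΔT| = |26.30 − 23.70| = 2.60 °C
|q_surr| = (317.1 × 3.96 + 38.8) × 2.60 = 1294.516 × 2.60 = 3366 J
n(NaOH) = 2.78 / 40.0 = 0.06950 mol
Temperature rose, so q_rxn = −|q_surr| = -3.366 kJ
ΔH = q_rxn / n = -48.43 kJ/mol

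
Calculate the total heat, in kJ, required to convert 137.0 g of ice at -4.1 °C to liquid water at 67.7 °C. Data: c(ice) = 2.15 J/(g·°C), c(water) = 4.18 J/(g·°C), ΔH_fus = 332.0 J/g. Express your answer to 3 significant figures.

q1 (heat ice -4.1→0.0 °C): 137.0 × 2.15 × 4.1 = 1208 J
q2 (melt at 0 °C): 137.0 × 332.0 = 45484 J
q3 (heat water 0.0→67.7 °C): 137.0 × 4.18 × 67.7 = 38769 J
Total: 1208 + 45484 + 38769 = 85461 J = 85.5 kJ

q = 85.5 kJ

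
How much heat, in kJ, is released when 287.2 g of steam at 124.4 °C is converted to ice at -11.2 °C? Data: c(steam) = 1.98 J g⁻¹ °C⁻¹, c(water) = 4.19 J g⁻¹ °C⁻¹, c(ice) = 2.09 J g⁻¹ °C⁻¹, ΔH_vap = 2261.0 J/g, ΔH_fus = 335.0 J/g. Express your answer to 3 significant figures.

q = 887 kJ

q1 (cool steam 124.4→100 °C): 287.2 × 1.98 × 24.4 = 13875 J
q2 (condense at 100 °C): 287.2 × 2261.0 = 649359 J
q3 (cool water 100→0 °C): 287.2 × 4.19 × 100.0 = 120337 J
q4 (freeze at 0 °C): 287.2 × 335.0 = 96212 J
q5 (cool ice 0→-11.2 °C): 287.2 × 2.09 × 11.2 = 6723 J
Total: 13875 + 649359 + 120337 + 96212 + 6723 = 886506 J = 887 kJ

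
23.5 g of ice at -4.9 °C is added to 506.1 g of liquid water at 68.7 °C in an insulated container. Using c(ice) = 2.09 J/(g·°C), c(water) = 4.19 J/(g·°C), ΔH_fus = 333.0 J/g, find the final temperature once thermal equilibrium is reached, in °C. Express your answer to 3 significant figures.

Heat to bring ice to 0 °C and melt it: q₁ = 23.5×2.09×4.9 + 23.5×333.0 = 8066.2 J
Heat the water can supply cooling to 0 °C: 506.1×4.19×68.7 = 145682 J > q₁, so all ice melts.
Energy balance: 506.1×4.19×(68.7 − T) = 8066.2 + 23.5×4.19×(T − 0)
2120.559(68.7 − T) = 8066.2 + 98.465 T
145682 − 8066.2 = 2219.024 T
T = 137615.8 / 2219.024 = 62.02 °C

T_f = 62.0 °C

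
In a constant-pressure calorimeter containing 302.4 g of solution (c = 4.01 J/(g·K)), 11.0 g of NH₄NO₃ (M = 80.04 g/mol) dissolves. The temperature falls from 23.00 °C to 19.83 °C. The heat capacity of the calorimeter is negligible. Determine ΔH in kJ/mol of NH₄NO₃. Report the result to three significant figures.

ΔH = 28.0 kJ/mol

|ΔT| = |19.83 − 23.00| = 3.17 °C
|q_surr| = (302.4 × 4.01) × 3.17 = 1212.624 × 3.17 = 3844 J
n(NH₄NO₃) = 11.0 / 80.04 = 0.1374 mol
Temperature fell, so q_rxn = +|q_surr| = 3.844 kJ
ΔH = q_rxn / n = 27.98 kJ/mol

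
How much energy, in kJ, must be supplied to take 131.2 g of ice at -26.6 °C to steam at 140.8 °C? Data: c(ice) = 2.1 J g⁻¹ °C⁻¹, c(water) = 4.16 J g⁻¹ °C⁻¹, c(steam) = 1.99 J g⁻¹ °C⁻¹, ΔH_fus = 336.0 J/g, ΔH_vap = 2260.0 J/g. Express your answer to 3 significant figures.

q1 (heat ice -26.6→0.0 °C): 131.2 × 2.1 × 26.6 = 7329 J
q2 (melt at 0 °C): 131.2 × 336.0 = 44083 J
q3 (heat water 0.0→100.0 °C): 131.2 × 4.16 × 100.0 = 54579 J
q4 (vaporize at 100 °C): 131.2 × 2260.0 = 296512 J
q5 (heat steam 100.0→140.8 °C): 131.2 × 1.99 × 40.8 = 10652 J
Total: 7329 + 44083 + 54579 + 296512 + 10652 = 413155 J = 413 kJ

q = 413 kJ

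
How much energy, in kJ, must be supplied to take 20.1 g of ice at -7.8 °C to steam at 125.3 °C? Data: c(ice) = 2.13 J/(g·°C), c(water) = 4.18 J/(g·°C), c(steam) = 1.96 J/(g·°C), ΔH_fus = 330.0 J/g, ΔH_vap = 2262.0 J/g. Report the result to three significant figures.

q = 61.8 kJ

q1 (heat ice -7.8→0.0 °C): 20.1 × 2.13 × 7.8 = 334 J
q2 (melt at 0 °C): 20.1 × 330.0 = 6633 J
q3 (heat water 0.0→100.0 °C): 20.1 × 4.18 × 100.0 = 8402 J
q4 (vaporize at 100 °C): 20.1 × 2262.0 = 45466 J
q5 (heat steam 100.0→125.3 °C): 20.1 × 1.96 × 25.3 = 997 J
Total: 334 + 6633 + 8402 + 45466 + 997 = 61832 J = 61.8 kJ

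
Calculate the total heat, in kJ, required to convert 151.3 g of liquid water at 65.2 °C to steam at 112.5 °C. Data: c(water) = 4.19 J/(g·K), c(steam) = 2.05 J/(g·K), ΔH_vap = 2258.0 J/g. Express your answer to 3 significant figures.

q1 (heat water 65.2→100.0 °C): 151.3 × 4.19 × 34.8 = 22061 J
q2 (vaporize at 100 °C): 151.3 × 2258.0 = 341635 J
q3 (heat steam 100.0→112.5 °C): 151.3 × 2.05 × 12.5 = 3877 J
Total: 22061 + 341635 + 3877 = 367573 J = 368 kJ

q = 368 kJ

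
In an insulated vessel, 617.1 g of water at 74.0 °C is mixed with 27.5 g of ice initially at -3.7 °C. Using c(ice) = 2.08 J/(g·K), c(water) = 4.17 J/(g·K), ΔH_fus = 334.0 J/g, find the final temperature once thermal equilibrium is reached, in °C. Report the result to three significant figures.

Heat to bring ice to 0 °C and melt it: q₁ = 27.5×2.08×3.7 + 27.5×334.0 = 9396.6 J
Heat the water can supply cooling to 0 °C: 617.1×4.17×74.0 = 190425 J > q₁, so all ice melts.
Energy balance: 617.1×4.17×(74.0 − T) = 9396.6 + 27.5×4.17×(T − 0)
2573.307(74.0 − T) = 9396.6 + 114.675 T
190425 − 9396.6 = 2687.982 T
T = 181028.4 / 2687.982 = 67.347 °C

T_f = 67.3 °C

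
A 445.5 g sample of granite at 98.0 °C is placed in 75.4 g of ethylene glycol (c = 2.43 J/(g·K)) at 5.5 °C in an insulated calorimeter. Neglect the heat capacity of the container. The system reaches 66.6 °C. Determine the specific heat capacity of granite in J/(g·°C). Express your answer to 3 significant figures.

q_gained = (75.4 × 2.43) × (66.6 − 5.5) = 11190 J
q_lost = 445.5 × c × (98.0 − 66.6) = 13988.7 c
Set equal: c = 11190 / 13988.7 = 0.800 J/(g·°C)

c = 0.800 J/(g·°C)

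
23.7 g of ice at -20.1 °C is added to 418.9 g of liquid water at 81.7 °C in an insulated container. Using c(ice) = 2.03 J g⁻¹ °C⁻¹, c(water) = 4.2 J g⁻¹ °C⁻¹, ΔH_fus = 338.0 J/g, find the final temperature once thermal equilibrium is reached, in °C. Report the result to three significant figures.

T_f = 72.5 °C

Heat to bring ice to 0 °C and melt it: q₁ = 23.7×2.03×20.1 + 23.7×338.0 = 8977.6 J
Heat the water can supply cooling to 0 °C: 418.9×4.2×81.7 = 143741 J > q₁, so all ice melts.
Energy balance: 418.9×4.2×(81.7 − T) = 8977.6 + 23.7×4.2×(T − 0)
1759.38(81.7 − T) = 8977.6 + 99.54 T
143741 − 8977.6 = 1858.92 T
T = 134763.4 / 1858.92 = 72.50 °C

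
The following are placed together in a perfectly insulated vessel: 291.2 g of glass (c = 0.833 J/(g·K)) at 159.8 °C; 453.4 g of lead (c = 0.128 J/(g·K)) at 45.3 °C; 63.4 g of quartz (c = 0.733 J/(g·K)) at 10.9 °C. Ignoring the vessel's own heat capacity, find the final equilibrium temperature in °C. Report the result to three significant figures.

Σ mᵢcᵢ(T − Tᵢ) = 0  ⇒  T = Σ mᵢcᵢTᵢ / Σ mᵢcᵢ
Σ mᵢcᵢ = 291.2×0.833 + 453.4×0.128 + 63.4×0.733 = 347.0770
Σ mᵢcᵢTᵢ = 242.5696×159.8 + 58.0352×45.3 + 46.4722×10.9 = 41898
T = 41898 / 347.0770 = 120.7 °C

T_f = 121 °C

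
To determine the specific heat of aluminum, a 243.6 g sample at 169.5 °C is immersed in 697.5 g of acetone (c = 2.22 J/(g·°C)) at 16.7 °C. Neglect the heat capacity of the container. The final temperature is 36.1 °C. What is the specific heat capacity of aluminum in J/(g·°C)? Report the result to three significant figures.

c = 0.924 J/(g·°C)

q_gained = (697.5 × 2.22) × (36.1 − 16.7) = 30040 J
q_lost = 243.6 × c × (169.5 − 36.1) = 32496.24 c
Set equal: c = 30040 / 32496.24 = 0.924 J/(g·°C)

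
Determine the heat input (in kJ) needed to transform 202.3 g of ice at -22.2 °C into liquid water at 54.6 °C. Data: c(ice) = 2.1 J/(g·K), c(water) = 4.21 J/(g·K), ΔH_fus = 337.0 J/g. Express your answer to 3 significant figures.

q1 (heat ice -22.2→0.0 °C): 202.3 × 2.1 × 22.2 = 9431 J
q2 (melt at 0 °C): 202.3 × 337.0 = 68175 J
q3 (heat water 0.0→54.6 °C): 202.3 × 4.21 × 54.6 = 46502 J
Total: 9431 + 68175 + 46502 = 124108 J = 124 kJ

q = 124 kJ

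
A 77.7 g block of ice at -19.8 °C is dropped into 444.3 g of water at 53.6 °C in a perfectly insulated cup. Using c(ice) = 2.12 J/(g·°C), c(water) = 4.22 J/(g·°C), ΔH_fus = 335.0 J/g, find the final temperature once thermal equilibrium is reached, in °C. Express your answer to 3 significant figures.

Heat to bring ice to 0 °C and melt it: q₁ = 77.7×2.12×19.8 + 77.7×335.0 = 29291 J
Heat the water can supply cooling to 0 °C: 444.3×4.22×53.6 = 100497 J > q₁, so all ice melts.
Energy balance: 444.3×4.22×(53.6 − T) = 29291 + 77.7×4.22×(T − 0)
1874.946(53.6 − T) = 29291 + 327.894 T
100497 − 29291 = 2202.840 T
T = 71206 / 2202.840 = 32.32 °C

T_f = 32.3 °C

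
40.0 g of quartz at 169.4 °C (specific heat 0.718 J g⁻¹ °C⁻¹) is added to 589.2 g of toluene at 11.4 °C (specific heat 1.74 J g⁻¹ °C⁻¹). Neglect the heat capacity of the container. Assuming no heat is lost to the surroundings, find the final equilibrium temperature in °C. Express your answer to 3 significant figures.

Heat lost by quartz = heat gained by toluene.
(40.0)(0.718)(169.4 − T) = (589.2)(1.74)(T − 11.4)
28.72 (169.4 − T) = 1025.208 (T − 11.4)
4865.2 − 28.72 T = 1025.208 T − 11687
16552.2 = 1053.928 T
T = 15.71 °C

T_f = 15.7 °C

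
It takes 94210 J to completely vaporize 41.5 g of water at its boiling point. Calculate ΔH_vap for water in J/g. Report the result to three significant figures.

ΔH_vap = q / m = 94210 / 41.5 = 2270 J/g

ΔH_vap = 2270 J/g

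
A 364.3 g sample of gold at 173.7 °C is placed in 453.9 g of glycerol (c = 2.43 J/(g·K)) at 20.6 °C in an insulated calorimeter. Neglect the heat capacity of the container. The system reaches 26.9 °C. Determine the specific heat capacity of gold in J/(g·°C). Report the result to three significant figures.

q_gained = (453.9 × 2.43) × (26.9 − 20.6) = 6949 J
q_lost = 364.3 × c × (173.7 − 26.9) = 53479.24 c
Set equal: c = 6949 / 53479.24 = 0.130 J/(g·°C)

c = 0.130 J/(g·°C)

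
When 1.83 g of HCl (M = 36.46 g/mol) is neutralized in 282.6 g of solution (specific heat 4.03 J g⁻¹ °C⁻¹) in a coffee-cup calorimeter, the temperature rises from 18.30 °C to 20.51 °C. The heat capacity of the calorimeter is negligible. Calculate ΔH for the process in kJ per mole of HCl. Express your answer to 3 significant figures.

ΔH = -50.1 kJ/mol

|ΔT| = |20.51 − 18.30| = 2.21 °C
|q_surr| = (282.6 × 4.03) × 2.21 = 1138.878 × 2.21 = 2517 J
n(HCl) = 1.83 / 36.46 = 0.05019 mol
Temperature rose, so q_rxn = −|q_surr| = -2.517 kJ
ΔH = q_rxn / n = -50.149 kJ/mol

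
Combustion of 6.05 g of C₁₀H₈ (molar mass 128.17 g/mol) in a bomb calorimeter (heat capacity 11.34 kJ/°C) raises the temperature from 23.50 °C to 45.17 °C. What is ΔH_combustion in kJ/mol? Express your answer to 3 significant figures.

ΔT = 45.17 − 23.50 = 21.67 °C
q_cal = C_cal × ΔT = 11.34 × 21.67 = 245.7378 kJ
n = 6.05 / 128.17 = 0.04720 mol
q_rxn = −q_cal = -245.7378 kJ
ΔH = -245.7378 / 0.04720 = -5206 kJ/mol

ΔH = -5210 kJ/mol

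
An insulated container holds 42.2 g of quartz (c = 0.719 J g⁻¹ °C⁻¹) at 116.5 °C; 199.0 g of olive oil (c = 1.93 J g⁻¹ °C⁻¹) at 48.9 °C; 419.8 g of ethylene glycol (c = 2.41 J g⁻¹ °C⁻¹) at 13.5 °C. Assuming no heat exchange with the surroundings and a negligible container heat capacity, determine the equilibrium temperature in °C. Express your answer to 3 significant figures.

T_f = 25.2 °C

Σ mᵢcᵢ(T − Tᵢ) = 0  ⇒  T = Σ mᵢcᵢTᵢ / Σ mᵢcᵢ
Σ mᵢcᵢ = 42.2×0.719 + 199.0×1.93 + 419.8×2.41 = 1426.1298
Σ mᵢcᵢTᵢ = 30.3418×116.5 + 384.07×48.9 + 1011.718×13.5 = 35974
T = 35974 / 1426.1298 = 25.22 °C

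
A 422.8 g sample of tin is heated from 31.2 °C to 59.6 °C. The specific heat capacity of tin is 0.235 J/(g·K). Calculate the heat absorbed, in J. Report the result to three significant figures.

q = 2820 J

q = m c ΔT = 422.8 × 0.235 × (59.6 − 31.2)
q = 422.8 × 0.235 × 28.4 = 2822 J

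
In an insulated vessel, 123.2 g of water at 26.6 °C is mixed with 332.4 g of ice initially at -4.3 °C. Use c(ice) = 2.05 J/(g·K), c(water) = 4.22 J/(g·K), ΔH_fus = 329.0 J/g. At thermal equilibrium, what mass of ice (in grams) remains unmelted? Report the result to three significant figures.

Heat to warm all ice to 0 °C: 332.4×2.05×4.3 = 2930.1 J
Heat released by water cooling to 0 °C: 123.2×4.22×26.6 = 13829 J
13829 J < 2930.1 + 332.4×329.0 = 112289.7 J, so not all ice melts; final T = 0 °C.
Heat left for melting: 13829 − 2930.1 = 10898.9 J
Mass melted = 10898.9 / 329.0 = 33.13 g
Ice remaining = 332.4 − 33.13 = 299.27 g

m_ice remaining = 299 g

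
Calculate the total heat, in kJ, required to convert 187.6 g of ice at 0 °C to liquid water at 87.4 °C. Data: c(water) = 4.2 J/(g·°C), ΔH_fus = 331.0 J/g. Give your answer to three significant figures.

q1 (melt at 0 °C): 187.6 × 331.0 = 62096 J
q2 (heat water 0.0→87.4 °C): 187.6 × 4.2 × 87.4 = 68864 J
Total: 62096 + 68864 = 130960 J = 131 kJ

q = 131 kJ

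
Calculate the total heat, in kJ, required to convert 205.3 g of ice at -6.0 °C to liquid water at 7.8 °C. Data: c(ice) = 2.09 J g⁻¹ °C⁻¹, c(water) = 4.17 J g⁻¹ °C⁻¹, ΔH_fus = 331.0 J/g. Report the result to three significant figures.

q1 (heat ice -6.0→0.0 °C): 205.3 × 2.09 × 6.0 = 2574 J
q2 (melt at 0 °C): 205.3 × 331.0 = 67954 J
q3 (heat water 0.0→7.8 °C): 205.3 × 4.17 × 7.8 = 6678 J
Total: 2574 + 67954 + 6678 = 77206 J = 77.2 kJ

q = 77.2 kJ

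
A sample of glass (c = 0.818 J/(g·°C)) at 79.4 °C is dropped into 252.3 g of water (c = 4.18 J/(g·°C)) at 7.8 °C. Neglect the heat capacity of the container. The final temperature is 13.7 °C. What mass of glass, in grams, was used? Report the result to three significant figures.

m = 116 g

q_gained = (252.3 × 4.18) × (13.7 − 7.8) = 6222 J
q_lost = m × 0.818 × (79.4 − 13.7) = 53.7426 m
m = 6222 / 53.7426 = 116 g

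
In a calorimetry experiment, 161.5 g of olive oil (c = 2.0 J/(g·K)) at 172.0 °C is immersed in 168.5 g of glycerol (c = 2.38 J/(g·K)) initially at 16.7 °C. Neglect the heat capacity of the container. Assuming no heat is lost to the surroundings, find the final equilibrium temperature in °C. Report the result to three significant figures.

Heat lost by olive oil = heat gained by glycerol.
(161.5)(2.0)(172.0 − T) = (168.5)(2.38)(T − 16.7)
323 (172.0 − T) = 401.03 (T − 16.7)
55556 − 323 T = 401.03 T − 6697.2
62253.2 = 724.03 T
T = 85.98 °C

T_f = 86.0 °C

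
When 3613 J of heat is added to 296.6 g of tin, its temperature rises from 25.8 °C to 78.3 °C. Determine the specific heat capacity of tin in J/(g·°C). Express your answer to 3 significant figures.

c = 0.232 J/(g·°C)

c = q / (m ΔT) = 3613 / (296.6 × 52.5)
c = 3613 / 15571.5 = 0.232 J/(g·°C)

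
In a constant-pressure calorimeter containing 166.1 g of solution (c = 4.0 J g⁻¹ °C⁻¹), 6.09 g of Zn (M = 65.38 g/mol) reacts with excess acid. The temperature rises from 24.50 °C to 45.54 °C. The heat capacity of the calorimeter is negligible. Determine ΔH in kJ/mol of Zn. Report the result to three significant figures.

|ΔT| = |45.54 − 24.50| = 21.04 °C
|q_surr| = (166.1 × 4.0) × 21.04 = 664.4 × 21.04 = 13980 J
n(Zn) = 6.09 / 65.38 = 0.09315 mol
Temperature rose, so q_rxn = −|q_surr| = -13.98 kJ
ΔH = q_rxn / n = -150.1 kJ/mol

ΔH = -150 kJ/mol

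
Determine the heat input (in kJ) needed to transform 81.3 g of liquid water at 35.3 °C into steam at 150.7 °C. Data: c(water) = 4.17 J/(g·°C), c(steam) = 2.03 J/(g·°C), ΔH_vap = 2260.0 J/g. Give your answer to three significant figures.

q = 214 kJ

q1 (heat water 35.3→100.0 °C): 81.3 × 4.17 × 64.7 = 21935 J
q2 (vaporize at 100 °C): 81.3 × 2260.0 = 183738 J
q3 (heat steam 100.0→150.7 °C): 81.3 × 2.03 × 50.7 = 8367 J
Total: 21935 + 183738 + 8367 = 214040 J = 214 kJ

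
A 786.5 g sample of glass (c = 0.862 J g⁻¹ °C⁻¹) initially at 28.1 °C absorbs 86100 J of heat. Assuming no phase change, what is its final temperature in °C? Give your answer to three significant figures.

T_f = 155 °C

ΔT = q / (m c) = 86100 / (786.5 × 0.862) = 127.0 °C
T_f = 28.1 + 127.0 = 155.1 °C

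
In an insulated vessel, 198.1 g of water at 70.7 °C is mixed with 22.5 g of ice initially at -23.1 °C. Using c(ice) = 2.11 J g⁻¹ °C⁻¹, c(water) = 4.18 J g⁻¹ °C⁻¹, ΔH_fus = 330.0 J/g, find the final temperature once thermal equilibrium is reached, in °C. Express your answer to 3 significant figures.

T_f = 54.2 °C

Heat to bring ice to 0 °C and melt it: q₁ = 22.5×2.11×23.1 + 22.5×330.0 = 8521.7 J
Heat the water can supply cooling to 0 °C: 198.1×4.18×70.7 = 58543.7 J > q₁, so all ice melts.
Energy balance: 198.1×4.18×(70.7 − T) = 8521.7 + 22.5×4.18×(T − 0)
828.058(70.7 − T) = 8521.7 + 94.05 T
58543.7 − 8521.7 = 922.108 T
T = 50022.0 / 922.108 = 54.247 °C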